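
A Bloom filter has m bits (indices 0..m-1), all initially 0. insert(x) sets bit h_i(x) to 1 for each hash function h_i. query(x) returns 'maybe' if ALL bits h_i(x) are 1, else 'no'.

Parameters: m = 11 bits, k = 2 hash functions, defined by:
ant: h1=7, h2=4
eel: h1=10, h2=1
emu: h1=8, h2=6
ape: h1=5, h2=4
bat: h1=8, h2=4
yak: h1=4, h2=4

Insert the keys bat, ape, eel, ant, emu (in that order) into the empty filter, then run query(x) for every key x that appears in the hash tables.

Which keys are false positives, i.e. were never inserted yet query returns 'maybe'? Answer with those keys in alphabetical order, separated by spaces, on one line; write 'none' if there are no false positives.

Answer: yak

Derivation:
Start: bits=00000000000
After insert 'bat': sets bits 4 8 -> bits=00001000100
After insert 'ape': sets bits 4 5 -> bits=00001100100
After insert 'eel': sets bits 1 10 -> bits=01001100101
After insert 'ant': sets bits 4 7 -> bits=01001101101
After insert 'emu': sets bits 6 8 -> bits=01001111101
Not inserted: yak — query each against bits=01001111101:
query yak: checks bit4=1 (all 1) -> maybe => FALSE POSITIVE
False positives (alphabetical): yak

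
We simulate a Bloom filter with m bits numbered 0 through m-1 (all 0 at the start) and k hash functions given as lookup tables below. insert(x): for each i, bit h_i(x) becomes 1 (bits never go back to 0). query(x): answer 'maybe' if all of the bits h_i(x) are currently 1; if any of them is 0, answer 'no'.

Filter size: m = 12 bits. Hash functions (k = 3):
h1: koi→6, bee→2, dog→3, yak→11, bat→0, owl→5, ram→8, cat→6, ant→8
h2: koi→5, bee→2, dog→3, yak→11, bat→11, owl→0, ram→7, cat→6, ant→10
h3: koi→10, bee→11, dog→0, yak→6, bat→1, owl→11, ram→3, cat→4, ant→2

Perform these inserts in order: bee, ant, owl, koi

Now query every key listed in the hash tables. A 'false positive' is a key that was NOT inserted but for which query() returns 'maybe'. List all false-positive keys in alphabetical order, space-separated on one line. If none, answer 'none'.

Start: bits=000000000000
After insert 'bee': sets bits 2 11 -> bits=001000000001
After insert 'ant': sets bits 2 8 10 -> bits=001000001011
After insert 'owl': sets bits 0 5 11 -> bits=101001001011
After insert 'koi': sets bits 5 6 10 -> bits=101001101011
Not inserted: bat cat dog ram yak — query each against bits=101001101011:
query bat: checks bit0=1, bit1=0, bit11=1 (has a 0) -> no => not a false positive
query cat: checks bit4=0, bit6=1 (has a 0) -> no => not a false positive
query dog: checks bit0=1, bit3=0 (has a 0) -> no => not a false positive
query ram: checks bit3=0, bit7=0, bit8=1 (has a 0) -> no => not a false positive
query yak: checks bit6=1, bit11=1 (all 1) -> maybe => FALSE POSITIVE
False positives (alphabetical): yak

Answer: yak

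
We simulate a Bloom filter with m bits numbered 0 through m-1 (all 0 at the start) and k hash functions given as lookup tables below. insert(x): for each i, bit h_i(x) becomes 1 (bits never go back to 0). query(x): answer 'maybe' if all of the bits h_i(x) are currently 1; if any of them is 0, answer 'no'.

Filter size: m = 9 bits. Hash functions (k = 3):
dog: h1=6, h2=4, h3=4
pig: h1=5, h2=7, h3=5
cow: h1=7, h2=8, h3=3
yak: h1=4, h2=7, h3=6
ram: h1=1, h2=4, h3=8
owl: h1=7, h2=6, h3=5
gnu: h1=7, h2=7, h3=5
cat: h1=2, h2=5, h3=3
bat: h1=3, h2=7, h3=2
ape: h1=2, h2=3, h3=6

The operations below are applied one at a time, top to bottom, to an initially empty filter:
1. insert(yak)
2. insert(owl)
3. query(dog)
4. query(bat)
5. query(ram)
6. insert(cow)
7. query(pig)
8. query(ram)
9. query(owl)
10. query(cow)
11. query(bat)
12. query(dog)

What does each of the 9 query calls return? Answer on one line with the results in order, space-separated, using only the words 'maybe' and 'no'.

Answer: maybe no no maybe no maybe maybe no maybe

Derivation:
Start: bits=000000000
Op 1: insert yak -> sets bits 4 6 7 -> bits=000010110
Op 2: insert owl -> sets bits 5 6 7 -> bits=000011110
Op 3: query dog -> checks bit4=1, bit6=1 (all 1) -> maybe
Op 4: query bat -> checks bit2=0, bit3=0, bit7=1 (has a 0) -> no
Op 5: query ram -> checks bit1=0, bit4=1, bit8=0 (has a 0) -> no
Op 6: insert cow -> sets bits 3 7 8 -> bits=000111111
Op 7: query pig -> checks bit5=1, bit7=1 (all 1) -> maybe
Op 8: query ram -> checks bit1=0, bit4=1, bit8=1 (has a 0) -> no
Op 9: query owl -> checks bit5=1, bit6=1, bit7=1 (all 1) -> maybe
Op 10: query cow -> checks bit3=1, bit7=1, bit8=1 (all 1) -> maybe
Op 11: query bat -> checks bit2=0, bit3=1, bit7=1 (has a 0) -> no
Op 12: query dog -> checks bit4=1, bit6=1 (all 1) -> maybe
Query results in order: maybe no no maybe no maybe maybe no maybe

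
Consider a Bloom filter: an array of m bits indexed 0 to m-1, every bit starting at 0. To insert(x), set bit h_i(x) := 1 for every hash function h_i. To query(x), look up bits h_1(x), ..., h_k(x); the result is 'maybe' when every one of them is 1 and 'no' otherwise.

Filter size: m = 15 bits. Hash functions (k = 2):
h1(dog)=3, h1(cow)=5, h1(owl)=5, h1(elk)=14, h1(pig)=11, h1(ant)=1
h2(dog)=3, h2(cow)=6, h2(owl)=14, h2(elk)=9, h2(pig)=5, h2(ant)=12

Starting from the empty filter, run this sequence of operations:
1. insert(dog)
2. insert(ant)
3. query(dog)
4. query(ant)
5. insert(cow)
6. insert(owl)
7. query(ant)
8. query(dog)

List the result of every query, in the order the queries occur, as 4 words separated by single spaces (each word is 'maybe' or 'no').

Answer: maybe maybe maybe maybe

Derivation:
Start: bits=000000000000000
Op 1: insert dog -> sets bits 3 -> bits=000100000000000
Op 2: insert ant -> sets bits 1 12 -> bits=010100000000100
Op 3: query dog -> checks bit3=1 (all 1) -> maybe
Op 4: query ant -> checks bit1=1, bit12=1 (all 1) -> maybe
Op 5: insert cow -> sets bits 5 6 -> bits=010101100000100
Op 6: insert owl -> sets bits 5 14 -> bits=010101100000101
Op 7: query ant -> checks bit1=1, bit12=1 (all 1) -> maybe
Op 8: query dog -> checks bit3=1 (all 1) -> maybe
Query results in order: maybe maybe maybe maybe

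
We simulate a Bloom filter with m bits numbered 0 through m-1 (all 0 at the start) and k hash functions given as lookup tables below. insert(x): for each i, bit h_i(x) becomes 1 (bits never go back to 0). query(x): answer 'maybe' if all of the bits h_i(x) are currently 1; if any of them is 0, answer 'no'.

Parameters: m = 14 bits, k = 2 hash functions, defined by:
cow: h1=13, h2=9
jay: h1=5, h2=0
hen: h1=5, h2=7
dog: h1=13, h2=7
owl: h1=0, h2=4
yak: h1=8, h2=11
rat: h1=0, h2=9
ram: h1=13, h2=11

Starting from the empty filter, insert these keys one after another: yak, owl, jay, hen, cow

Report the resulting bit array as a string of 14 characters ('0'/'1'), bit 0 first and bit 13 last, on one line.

Start: bits=00000000000000
After insert 'yak': sets bits 8 11 -> bits=00000000100100
After insert 'owl': sets bits 0 4 -> bits=10001000100100
After insert 'jay': sets bits 0 5 -> bits=10001100100100
After insert 'hen': sets bits 5 7 -> bits=10001101100100
After insert 'cow': sets bits 9 13 -> bits=10001101110101

Answer: 10001101110101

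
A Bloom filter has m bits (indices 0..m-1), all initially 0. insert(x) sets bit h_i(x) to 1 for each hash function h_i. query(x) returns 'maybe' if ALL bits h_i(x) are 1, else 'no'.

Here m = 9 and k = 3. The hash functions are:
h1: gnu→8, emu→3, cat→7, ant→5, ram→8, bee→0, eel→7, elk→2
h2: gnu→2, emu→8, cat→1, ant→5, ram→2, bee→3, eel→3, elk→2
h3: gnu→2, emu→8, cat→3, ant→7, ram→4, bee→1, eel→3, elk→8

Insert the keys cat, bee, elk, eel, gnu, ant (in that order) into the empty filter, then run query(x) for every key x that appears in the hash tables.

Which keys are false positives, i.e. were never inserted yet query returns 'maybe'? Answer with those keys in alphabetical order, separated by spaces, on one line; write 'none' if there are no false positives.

Start: bits=000000000
After insert 'cat': sets bits 1 3 7 -> bits=010100010
After insert 'bee': sets bits 0 1 3 -> bits=110100010
After insert 'elk': sets bits 2 8 -> bits=111100011
After insert 'eel': sets bits 3 7 -> bits=111100011
After insert 'gnu': sets bits 2 8 -> bits=111100011
After insert 'ant': sets bits 5 7 -> bits=111101011
Not inserted: emu ram — query each against bits=111101011:
query emu: checks bit3=1, bit8=1 (all 1) -> maybe => FALSE POSITIVE
query ram: checks bit2=1, bit4=0, bit8=1 (has a 0) -> no => not a false positive
False positives (alphabetical): emu

Answer: emu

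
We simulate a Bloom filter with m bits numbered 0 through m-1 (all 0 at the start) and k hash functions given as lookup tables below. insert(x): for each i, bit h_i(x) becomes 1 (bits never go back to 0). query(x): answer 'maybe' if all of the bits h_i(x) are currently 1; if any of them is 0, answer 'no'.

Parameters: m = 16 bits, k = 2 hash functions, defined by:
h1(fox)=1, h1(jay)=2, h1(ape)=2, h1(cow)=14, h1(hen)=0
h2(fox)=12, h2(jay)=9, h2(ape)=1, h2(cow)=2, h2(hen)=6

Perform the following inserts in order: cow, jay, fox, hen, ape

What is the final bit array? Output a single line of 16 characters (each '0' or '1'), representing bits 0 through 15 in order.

Answer: 1110001001001010

Derivation:
Start: bits=0000000000000000
After insert 'cow': sets bits 2 14 -> bits=0010000000000010
After insert 'jay': sets bits 2 9 -> bits=0010000001000010
After insert 'fox': sets bits 1 12 -> bits=0110000001001010
After insert 'hen': sets bits 0 6 -> bits=1110001001001010
After insert 'ape': sets bits 1 2 -> bits=1110001001001010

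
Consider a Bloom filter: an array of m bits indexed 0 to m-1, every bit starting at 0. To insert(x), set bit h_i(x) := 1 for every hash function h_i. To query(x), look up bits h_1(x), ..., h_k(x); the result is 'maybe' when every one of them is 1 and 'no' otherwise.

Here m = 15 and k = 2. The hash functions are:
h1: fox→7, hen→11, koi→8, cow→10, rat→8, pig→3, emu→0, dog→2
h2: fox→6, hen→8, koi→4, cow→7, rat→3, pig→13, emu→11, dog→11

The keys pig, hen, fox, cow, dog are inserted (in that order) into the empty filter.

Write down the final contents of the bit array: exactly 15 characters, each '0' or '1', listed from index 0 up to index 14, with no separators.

Start: bits=000000000000000
After insert 'pig': sets bits 3 13 -> bits=000100000000010
After insert 'hen': sets bits 8 11 -> bits=000100001001010
After insert 'fox': sets bits 6 7 -> bits=000100111001010
After insert 'cow': sets bits 7 10 -> bits=000100111011010
After insert 'dog': sets bits 2 11 -> bits=001100111011010

Answer: 001100111011010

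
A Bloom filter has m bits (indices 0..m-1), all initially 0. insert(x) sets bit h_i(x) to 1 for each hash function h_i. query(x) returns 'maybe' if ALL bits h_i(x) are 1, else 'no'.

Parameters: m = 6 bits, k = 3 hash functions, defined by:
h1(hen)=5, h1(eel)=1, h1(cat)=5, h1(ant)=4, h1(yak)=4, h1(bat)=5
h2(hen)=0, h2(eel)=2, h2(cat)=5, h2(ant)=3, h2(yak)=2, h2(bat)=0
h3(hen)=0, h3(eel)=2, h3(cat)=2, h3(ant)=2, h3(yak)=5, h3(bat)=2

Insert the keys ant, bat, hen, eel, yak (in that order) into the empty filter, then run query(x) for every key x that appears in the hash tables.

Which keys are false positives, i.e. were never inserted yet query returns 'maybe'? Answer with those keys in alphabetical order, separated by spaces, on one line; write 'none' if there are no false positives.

Answer: cat

Derivation:
Start: bits=000000
After insert 'ant': sets bits 2 3 4 -> bits=001110
After insert 'bat': sets bits 0 2 5 -> bits=101111
After insert 'hen': sets bits 0 5 -> bits=101111
After insert 'eel': sets bits 1 2 -> bits=111111
After insert 'yak': sets bits 2 4 5 -> bits=111111
Not inserted: cat — query each against bits=111111:
query cat: checks bit2=1, bit5=1 (all 1) -> maybe => FALSE POSITIVE
False positives (alphabetical): cat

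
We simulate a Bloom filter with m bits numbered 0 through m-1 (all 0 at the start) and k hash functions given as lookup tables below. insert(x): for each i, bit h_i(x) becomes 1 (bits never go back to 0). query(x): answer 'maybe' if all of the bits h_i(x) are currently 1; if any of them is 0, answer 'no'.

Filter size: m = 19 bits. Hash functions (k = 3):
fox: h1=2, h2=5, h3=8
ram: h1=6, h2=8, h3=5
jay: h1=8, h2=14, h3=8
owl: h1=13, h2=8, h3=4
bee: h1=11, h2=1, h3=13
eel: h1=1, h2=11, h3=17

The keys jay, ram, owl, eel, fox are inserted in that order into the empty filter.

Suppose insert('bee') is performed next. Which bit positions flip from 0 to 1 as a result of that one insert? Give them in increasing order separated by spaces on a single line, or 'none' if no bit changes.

Answer: none

Derivation:
Start: bits=0000000000000000000
After insert 'jay': sets bits 8 14 -> bits=0000000010000010000
After insert 'ram': sets bits 5 6 8 -> bits=0000011010000010000
After insert 'owl': sets bits 4 8 13 -> bits=0000111010000110000
After insert 'eel': sets bits 1 11 17 -> bits=0100111010010110010
After insert 'fox': sets bits 2 5 8 -> bits=0110111010010110010
insert 'bee' would touch bits 1 11 13; currently bit1=1, bit11=1, bit13=1
Bits that are 0 among those (would change 0->1): none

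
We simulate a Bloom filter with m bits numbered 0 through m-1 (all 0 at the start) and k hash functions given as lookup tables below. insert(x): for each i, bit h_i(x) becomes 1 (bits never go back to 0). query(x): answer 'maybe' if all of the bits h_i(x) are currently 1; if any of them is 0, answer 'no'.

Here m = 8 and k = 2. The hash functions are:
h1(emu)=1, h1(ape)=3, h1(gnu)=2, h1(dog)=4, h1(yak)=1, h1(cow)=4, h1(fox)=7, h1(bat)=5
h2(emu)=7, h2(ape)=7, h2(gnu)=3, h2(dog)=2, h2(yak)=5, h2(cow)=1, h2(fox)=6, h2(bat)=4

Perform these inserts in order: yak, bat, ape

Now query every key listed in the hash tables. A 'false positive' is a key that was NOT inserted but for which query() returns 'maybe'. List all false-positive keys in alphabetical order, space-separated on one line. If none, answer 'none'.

Start: bits=00000000
After insert 'yak': sets bits 1 5 -> bits=01000100
After insert 'bat': sets bits 4 5 -> bits=01001100
After insert 'ape': sets bits 3 7 -> bits=01011101
Not inserted: cow dog emu fox gnu — query each against bits=01011101:
query cow: checks bit1=1, bit4=1 (all 1) -> maybe => FALSE POSITIVE
query dog: checks bit2=0, bit4=1 (has a 0) -> no => not a false positive
query emu: checks bit1=1, bit7=1 (all 1) -> maybe => FALSE POSITIVE
query fox: checks bit6=0, bit7=1 (has a 0) -> no => not a false positive
query gnu: checks bit2=0, bit3=1 (has a 0) -> no => not a false positive
False positives (alphabetical): cow emu

Answer: cow emu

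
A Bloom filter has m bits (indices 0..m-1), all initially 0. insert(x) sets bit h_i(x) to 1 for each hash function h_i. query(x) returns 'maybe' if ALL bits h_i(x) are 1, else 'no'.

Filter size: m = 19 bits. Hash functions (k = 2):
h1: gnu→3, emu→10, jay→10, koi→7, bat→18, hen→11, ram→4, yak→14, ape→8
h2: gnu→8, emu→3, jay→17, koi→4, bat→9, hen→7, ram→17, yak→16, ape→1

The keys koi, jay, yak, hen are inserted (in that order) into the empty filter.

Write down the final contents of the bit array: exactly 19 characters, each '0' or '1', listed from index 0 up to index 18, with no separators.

Start: bits=0000000000000000000
After insert 'koi': sets bits 4 7 -> bits=0000100100000000000
After insert 'jay': sets bits 10 17 -> bits=0000100100100000010
After insert 'yak': sets bits 14 16 -> bits=0000100100100010110
After insert 'hen': sets bits 7 11 -> bits=0000100100110010110

Answer: 0000100100110010110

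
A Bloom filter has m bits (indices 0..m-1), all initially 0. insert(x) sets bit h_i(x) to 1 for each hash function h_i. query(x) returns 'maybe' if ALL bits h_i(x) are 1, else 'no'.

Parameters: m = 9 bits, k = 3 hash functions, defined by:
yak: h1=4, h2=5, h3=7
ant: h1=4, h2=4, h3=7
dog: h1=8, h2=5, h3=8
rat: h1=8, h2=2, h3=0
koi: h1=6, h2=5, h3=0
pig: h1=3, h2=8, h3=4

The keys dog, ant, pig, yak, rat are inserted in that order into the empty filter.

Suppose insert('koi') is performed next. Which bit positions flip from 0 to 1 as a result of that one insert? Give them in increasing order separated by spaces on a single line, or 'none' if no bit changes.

Start: bits=000000000
After insert 'dog': sets bits 5 8 -> bits=000001001
After insert 'ant': sets bits 4 7 -> bits=000011011
After insert 'pig': sets bits 3 4 8 -> bits=000111011
After insert 'yak': sets bits 4 5 7 -> bits=000111011
After insert 'rat': sets bits 0 2 8 -> bits=101111011
insert 'koi' would touch bits 0 5 6; currently bit0=1, bit5=1, bit6=0
Bits that are 0 among those (would change 0->1): 6

Answer: 6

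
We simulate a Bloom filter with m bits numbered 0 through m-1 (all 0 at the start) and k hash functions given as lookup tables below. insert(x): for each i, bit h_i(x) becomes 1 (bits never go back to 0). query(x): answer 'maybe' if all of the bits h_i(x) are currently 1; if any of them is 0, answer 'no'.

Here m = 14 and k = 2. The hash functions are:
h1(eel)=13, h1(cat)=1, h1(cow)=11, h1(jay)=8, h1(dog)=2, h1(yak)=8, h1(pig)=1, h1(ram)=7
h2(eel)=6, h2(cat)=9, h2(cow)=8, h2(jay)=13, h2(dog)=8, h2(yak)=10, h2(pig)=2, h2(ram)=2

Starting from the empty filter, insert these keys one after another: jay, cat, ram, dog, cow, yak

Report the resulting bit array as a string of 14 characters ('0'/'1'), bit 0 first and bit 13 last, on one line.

Answer: 01100001111101

Derivation:
Start: bits=00000000000000
After insert 'jay': sets bits 8 13 -> bits=00000000100001
After insert 'cat': sets bits 1 9 -> bits=01000000110001
After insert 'ram': sets bits 2 7 -> bits=01100001110001
After insert 'dog': sets bits 2 8 -> bits=01100001110001
After insert 'cow': sets bits 8 11 -> bits=01100001110101
After insert 'yak': sets bits 8 10 -> bits=01100001111101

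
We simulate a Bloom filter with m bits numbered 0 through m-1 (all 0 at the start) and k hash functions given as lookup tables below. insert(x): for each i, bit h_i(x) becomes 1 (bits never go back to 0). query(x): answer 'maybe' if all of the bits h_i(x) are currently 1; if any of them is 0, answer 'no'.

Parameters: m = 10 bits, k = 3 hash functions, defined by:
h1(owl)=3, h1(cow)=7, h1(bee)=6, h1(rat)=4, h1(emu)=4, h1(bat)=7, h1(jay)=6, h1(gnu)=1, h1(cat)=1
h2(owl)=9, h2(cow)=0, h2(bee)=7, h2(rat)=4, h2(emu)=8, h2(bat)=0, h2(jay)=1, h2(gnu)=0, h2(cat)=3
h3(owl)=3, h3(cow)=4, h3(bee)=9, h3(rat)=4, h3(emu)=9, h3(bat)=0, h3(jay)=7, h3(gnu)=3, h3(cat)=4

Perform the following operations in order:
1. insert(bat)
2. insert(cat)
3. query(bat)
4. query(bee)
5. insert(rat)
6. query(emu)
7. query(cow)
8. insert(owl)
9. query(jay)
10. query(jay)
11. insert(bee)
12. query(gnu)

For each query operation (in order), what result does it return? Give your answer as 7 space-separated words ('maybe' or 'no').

Start: bits=0000000000
Op 1: insert bat -> sets bits 0 7 -> bits=1000000100
Op 2: insert cat -> sets bits 1 3 4 -> bits=1101100100
Op 3: query bat -> checks bit0=1, bit7=1 (all 1) -> maybe
Op 4: query bee -> checks bit6=0, bit7=1, bit9=0 (has a 0) -> no
Op 5: insert rat -> sets bits 4 -> bits=1101100100
Op 6: query emu -> checks bit4=1, bit8=0, bit9=0 (has a 0) -> no
Op 7: query cow -> checks bit0=1, bit4=1, bit7=1 (all 1) -> maybe
Op 8: insert owl -> sets bits 3 9 -> bits=1101100101
Op 9: query jay -> checks bit1=1, bit6=0, bit7=1 (has a 0) -> no
Op 10: query jay -> checks bit1=1, bit6=0, bit7=1 (has a 0) -> no
Op 11: insert bee -> sets bits 6 7 9 -> bits=1101101101
Op 12: query gnu -> checks bit0=1, bit1=1, bit3=1 (all 1) -> maybe
Query results in order: maybe no no maybe no no maybe

Answer: maybe no no maybe no no maybe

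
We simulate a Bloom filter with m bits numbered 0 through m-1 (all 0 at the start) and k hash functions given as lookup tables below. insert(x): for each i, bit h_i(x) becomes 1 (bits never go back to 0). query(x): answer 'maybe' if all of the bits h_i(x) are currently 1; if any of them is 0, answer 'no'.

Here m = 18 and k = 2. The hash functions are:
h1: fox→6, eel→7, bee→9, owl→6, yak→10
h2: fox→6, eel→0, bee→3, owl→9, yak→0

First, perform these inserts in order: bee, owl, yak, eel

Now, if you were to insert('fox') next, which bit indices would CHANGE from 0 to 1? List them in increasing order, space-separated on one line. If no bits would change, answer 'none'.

Answer: none

Derivation:
Start: bits=000000000000000000
After insert 'bee': sets bits 3 9 -> bits=000100000100000000
After insert 'owl': sets bits 6 9 -> bits=000100100100000000
After insert 'yak': sets bits 0 10 -> bits=100100100110000000
After insert 'eel': sets bits 0 7 -> bits=100100110110000000
insert 'fox' would touch bits 6; currently bit6=1
Bits that are 0 among those (would change 0->1): none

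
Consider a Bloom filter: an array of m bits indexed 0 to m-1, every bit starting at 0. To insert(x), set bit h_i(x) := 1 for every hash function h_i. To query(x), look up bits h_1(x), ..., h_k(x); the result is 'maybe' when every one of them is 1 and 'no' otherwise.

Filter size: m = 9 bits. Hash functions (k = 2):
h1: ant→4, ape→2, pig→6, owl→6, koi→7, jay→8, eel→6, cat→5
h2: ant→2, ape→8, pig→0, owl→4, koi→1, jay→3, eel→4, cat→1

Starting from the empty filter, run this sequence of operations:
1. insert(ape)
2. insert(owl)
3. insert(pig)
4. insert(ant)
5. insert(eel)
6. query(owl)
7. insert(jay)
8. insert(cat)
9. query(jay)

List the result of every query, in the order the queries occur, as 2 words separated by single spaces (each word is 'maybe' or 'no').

Answer: maybe maybe

Derivation:
Start: bits=000000000
Op 1: insert ape -> sets bits 2 8 -> bits=001000001
Op 2: insert owl -> sets bits 4 6 -> bits=001010101
Op 3: insert pig -> sets bits 0 6 -> bits=101010101
Op 4: insert ant -> sets bits 2 4 -> bits=101010101
Op 5: insert eel -> sets bits 4 6 -> bits=101010101
Op 6: query owl -> checks bit4=1, bit6=1 (all 1) -> maybe
Op 7: insert jay -> sets bits 3 8 -> bits=101110101
Op 8: insert cat -> sets bits 1 5 -> bits=111111101
Op 9: query jay -> checks bit3=1, bit8=1 (all 1) -> maybe
Query results in order: maybe maybe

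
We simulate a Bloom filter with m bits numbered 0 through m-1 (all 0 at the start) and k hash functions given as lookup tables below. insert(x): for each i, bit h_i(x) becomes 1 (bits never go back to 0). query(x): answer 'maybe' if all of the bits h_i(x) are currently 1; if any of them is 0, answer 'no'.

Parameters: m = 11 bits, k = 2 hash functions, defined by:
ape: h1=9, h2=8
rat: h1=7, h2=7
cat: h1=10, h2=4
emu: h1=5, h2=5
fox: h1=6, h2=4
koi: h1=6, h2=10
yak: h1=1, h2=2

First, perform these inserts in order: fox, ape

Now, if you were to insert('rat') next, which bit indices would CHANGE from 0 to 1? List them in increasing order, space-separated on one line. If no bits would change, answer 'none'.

Start: bits=00000000000
After insert 'fox': sets bits 4 6 -> bits=00001010000
After insert 'ape': sets bits 8 9 -> bits=00001010110
insert 'rat' would touch bits 7; currently bit7=0
Bits that are 0 among those (would change 0->1): 7

Answer: 7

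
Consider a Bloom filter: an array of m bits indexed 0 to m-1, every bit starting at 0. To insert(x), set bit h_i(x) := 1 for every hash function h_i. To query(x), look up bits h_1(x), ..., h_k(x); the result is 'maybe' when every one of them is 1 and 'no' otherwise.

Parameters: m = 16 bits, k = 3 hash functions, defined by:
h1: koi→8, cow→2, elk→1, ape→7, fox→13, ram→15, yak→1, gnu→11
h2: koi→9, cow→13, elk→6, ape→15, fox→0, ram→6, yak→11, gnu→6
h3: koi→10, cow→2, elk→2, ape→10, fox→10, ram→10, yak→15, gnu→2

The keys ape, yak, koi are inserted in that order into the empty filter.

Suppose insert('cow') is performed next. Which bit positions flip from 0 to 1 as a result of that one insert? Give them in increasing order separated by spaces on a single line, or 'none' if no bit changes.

Start: bits=0000000000000000
After insert 'ape': sets bits 7 10 15 -> bits=0000000100100001
After insert 'yak': sets bits 1 11 15 -> bits=0100000100110001
After insert 'koi': sets bits 8 9 10 -> bits=0100000111110001
insert 'cow' would touch bits 2 13; currently bit2=0, bit13=0
Bits that are 0 among those (would change 0->1): 2 13

Answer: 2 13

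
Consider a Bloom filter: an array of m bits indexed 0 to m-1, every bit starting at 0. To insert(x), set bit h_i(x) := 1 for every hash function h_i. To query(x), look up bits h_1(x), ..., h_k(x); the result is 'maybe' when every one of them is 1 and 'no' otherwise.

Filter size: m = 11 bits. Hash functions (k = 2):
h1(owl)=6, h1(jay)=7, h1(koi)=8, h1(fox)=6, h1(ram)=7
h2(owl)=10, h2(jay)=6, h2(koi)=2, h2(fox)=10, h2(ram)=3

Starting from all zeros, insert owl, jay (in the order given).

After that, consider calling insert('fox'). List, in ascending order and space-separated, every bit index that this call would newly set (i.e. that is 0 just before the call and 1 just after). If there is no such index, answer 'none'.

Start: bits=00000000000
After insert 'owl': sets bits 6 10 -> bits=00000010001
After insert 'jay': sets bits 6 7 -> bits=00000011001
insert 'fox' would touch bits 6 10; currently bit6=1, bit10=1
Bits that are 0 among those (would change 0->1): none

Answer: none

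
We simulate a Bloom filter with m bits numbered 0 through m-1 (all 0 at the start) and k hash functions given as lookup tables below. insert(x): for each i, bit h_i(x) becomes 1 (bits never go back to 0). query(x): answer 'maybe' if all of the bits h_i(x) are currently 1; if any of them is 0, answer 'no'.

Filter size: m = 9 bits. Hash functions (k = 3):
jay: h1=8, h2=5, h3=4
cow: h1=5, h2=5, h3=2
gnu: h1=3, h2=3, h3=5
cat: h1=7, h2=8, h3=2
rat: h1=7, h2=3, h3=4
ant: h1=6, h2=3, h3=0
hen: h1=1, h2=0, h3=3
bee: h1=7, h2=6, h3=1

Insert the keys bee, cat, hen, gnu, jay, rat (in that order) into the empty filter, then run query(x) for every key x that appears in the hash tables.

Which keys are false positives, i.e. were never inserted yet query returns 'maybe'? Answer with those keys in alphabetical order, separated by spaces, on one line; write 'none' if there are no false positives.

Start: bits=000000000
After insert 'bee': sets bits 1 6 7 -> bits=010000110
After insert 'cat': sets bits 2 7 8 -> bits=011000111
After insert 'hen': sets bits 0 1 3 -> bits=111100111
After insert 'gnu': sets bits 3 5 -> bits=111101111
After insert 'jay': sets bits 4 5 8 -> bits=111111111
After insert 'rat': sets bits 3 4 7 -> bits=111111111
Not inserted: ant cow — query each against bits=111111111:
query ant: checks bit0=1, bit3=1, bit6=1 (all 1) -> maybe => FALSE POSITIVE
query cow: checks bit2=1, bit5=1 (all 1) -> maybe => FALSE POSITIVE
False positives (alphabetical): ant cow

Answer: ant cow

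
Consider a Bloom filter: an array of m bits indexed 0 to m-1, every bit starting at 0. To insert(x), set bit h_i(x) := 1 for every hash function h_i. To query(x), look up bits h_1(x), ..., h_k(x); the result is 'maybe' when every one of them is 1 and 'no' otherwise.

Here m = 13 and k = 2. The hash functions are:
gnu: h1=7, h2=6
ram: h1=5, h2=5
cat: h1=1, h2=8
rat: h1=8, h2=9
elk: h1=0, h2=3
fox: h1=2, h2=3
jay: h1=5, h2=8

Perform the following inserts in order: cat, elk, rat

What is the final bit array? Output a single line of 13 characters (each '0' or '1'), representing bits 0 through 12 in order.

Answer: 1101000011000

Derivation:
Start: bits=0000000000000
After insert 'cat': sets bits 1 8 -> bits=0100000010000
After insert 'elk': sets bits 0 3 -> bits=1101000010000
After insert 'rat': sets bits 8 9 -> bits=1101000011000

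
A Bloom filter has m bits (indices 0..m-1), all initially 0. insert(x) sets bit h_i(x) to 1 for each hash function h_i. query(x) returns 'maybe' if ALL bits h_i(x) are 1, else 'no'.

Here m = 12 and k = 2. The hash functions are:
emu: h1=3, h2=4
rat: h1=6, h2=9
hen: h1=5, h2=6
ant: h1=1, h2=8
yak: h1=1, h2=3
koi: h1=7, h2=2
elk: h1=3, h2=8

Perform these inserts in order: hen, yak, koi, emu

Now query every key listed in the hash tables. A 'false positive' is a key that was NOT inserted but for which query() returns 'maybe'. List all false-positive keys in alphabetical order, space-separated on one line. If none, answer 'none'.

Start: bits=000000000000
After insert 'hen': sets bits 5 6 -> bits=000001100000
After insert 'yak': sets bits 1 3 -> bits=010101100000
After insert 'koi': sets bits 2 7 -> bits=011101110000
After insert 'emu': sets bits 3 4 -> bits=011111110000
Not inserted: ant elk rat — query each against bits=011111110000:
query ant: checks bit1=1, bit8=0 (has a 0) -> no => not a false positive
query elk: checks bit3=1, bit8=0 (has a 0) -> no => not a false positive
query rat: checks bit6=1, bit9=0 (has a 0) -> no => not a false positive
False positives (alphabetical): none

Answer: none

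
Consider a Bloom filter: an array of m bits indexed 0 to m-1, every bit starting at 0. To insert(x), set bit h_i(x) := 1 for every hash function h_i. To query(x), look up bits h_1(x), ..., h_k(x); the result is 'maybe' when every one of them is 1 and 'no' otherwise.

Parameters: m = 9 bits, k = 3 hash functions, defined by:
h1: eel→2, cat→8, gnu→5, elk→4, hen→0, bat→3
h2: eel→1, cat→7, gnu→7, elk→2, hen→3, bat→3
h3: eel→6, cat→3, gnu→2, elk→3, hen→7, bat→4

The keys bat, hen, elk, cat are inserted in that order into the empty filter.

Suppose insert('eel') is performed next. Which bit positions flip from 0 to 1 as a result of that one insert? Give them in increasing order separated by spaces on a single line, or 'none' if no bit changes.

Start: bits=000000000
After insert 'bat': sets bits 3 4 -> bits=000110000
After insert 'hen': sets bits 0 3 7 -> bits=100110010
After insert 'elk': sets bits 2 3 4 -> bits=101110010
After insert 'cat': sets bits 3 7 8 -> bits=101110011
insert 'eel' would touch bits 1 2 6; currently bit1=0, bit2=1, bit6=0
Bits that are 0 among those (would change 0->1): 1 6

Answer: 1 6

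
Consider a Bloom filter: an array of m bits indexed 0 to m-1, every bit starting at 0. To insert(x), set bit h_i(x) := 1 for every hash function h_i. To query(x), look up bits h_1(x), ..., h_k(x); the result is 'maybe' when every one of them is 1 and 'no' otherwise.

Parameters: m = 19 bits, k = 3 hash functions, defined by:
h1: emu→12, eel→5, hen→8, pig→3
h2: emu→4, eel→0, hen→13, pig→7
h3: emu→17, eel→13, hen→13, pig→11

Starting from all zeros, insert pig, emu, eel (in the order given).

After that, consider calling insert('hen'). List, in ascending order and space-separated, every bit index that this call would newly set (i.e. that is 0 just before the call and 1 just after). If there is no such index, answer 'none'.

Answer: 8

Derivation:
Start: bits=0000000000000000000
After insert 'pig': sets bits 3 7 11 -> bits=0001000100010000000
After insert 'emu': sets bits 4 12 17 -> bits=0001100100011000010
After insert 'eel': sets bits 0 5 13 -> bits=1001110100011100010
insert 'hen' would touch bits 8 13; currently bit8=0, bit13=1
Bits that are 0 among those (would change 0->1): 8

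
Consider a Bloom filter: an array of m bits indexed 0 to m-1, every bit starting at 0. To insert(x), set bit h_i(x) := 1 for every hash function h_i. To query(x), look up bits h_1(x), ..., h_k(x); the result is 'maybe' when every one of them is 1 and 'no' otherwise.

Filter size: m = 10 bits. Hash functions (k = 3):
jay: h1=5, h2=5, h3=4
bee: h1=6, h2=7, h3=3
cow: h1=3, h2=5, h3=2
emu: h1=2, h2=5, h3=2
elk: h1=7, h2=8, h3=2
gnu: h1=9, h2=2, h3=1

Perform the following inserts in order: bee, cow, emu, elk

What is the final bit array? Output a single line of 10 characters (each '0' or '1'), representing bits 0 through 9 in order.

Answer: 0011011110

Derivation:
Start: bits=0000000000
After insert 'bee': sets bits 3 6 7 -> bits=0001001100
After insert 'cow': sets bits 2 3 5 -> bits=0011011100
After insert 'emu': sets bits 2 5 -> bits=0011011100
After insert 'elk': sets bits 2 7 8 -> bits=0011011110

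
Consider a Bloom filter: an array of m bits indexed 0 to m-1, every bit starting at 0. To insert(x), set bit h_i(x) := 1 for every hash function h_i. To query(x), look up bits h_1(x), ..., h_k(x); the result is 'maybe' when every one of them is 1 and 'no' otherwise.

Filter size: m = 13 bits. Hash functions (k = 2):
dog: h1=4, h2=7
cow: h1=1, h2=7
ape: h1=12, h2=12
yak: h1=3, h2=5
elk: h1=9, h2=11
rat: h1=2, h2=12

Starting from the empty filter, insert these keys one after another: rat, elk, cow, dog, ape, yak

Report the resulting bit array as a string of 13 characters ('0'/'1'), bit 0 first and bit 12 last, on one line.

Answer: 0111110101011

Derivation:
Start: bits=0000000000000
After insert 'rat': sets bits 2 12 -> bits=0010000000001
After insert 'elk': sets bits 9 11 -> bits=0010000001011
After insert 'cow': sets bits 1 7 -> bits=0110000101011
After insert 'dog': sets bits 4 7 -> bits=0110100101011
After insert 'ape': sets bits 12 -> bits=0110100101011
After insert 'yak': sets bits 3 5 -> bits=0111110101011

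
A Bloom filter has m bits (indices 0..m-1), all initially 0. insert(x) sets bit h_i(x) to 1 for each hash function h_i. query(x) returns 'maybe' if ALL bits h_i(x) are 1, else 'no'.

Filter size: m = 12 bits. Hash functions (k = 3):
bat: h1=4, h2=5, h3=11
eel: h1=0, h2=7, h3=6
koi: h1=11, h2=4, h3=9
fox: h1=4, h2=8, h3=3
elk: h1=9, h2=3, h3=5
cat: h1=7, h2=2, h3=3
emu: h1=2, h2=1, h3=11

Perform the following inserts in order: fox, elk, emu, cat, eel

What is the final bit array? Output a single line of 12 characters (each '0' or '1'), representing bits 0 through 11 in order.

Start: bits=000000000000
After insert 'fox': sets bits 3 4 8 -> bits=000110001000
After insert 'elk': sets bits 3 5 9 -> bits=000111001100
After insert 'emu': sets bits 1 2 11 -> bits=011111001101
After insert 'cat': sets bits 2 3 7 -> bits=011111011101
After insert 'eel': sets bits 0 6 7 -> bits=111111111101

Answer: 111111111101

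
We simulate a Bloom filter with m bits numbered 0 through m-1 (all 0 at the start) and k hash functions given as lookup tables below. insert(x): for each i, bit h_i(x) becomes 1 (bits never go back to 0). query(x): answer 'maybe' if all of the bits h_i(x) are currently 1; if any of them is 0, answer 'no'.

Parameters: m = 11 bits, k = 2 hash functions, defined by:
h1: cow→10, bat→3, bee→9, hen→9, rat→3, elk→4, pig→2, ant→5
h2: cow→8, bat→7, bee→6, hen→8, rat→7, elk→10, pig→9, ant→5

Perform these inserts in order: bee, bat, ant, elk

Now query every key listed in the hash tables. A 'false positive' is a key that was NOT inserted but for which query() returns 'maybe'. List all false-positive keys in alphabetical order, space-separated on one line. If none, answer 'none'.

Answer: rat

Derivation:
Start: bits=00000000000
After insert 'bee': sets bits 6 9 -> bits=00000010010
After insert 'bat': sets bits 3 7 -> bits=00010011010
After insert 'ant': sets bits 5 -> bits=00010111010
After insert 'elk': sets bits 4 10 -> bits=00011111011
Not inserted: cow hen pig rat — query each against bits=00011111011:
query cow: checks bit8=0, bit10=1 (has a 0) -> no => not a false positive
query hen: checks bit8=0, bit9=1 (has a 0) -> no => not a false positive
query pig: checks bit2=0, bit9=1 (has a 0) -> no => not a false positive
query rat: checks bit3=1, bit7=1 (all 1) -> maybe => FALSE POSITIVE
False positives (alphabetical): rat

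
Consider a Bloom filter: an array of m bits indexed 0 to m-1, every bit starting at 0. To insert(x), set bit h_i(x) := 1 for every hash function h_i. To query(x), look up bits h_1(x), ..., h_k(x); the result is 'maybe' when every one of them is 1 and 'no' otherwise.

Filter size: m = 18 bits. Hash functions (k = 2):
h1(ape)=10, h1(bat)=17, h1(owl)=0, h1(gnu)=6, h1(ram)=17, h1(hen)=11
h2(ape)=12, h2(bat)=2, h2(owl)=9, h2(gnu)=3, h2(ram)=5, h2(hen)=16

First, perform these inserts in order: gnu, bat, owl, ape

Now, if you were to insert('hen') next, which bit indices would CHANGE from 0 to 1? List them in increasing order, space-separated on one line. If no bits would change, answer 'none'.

Answer: 11 16

Derivation:
Start: bits=000000000000000000
After insert 'gnu': sets bits 3 6 -> bits=000100100000000000
After insert 'bat': sets bits 2 17 -> bits=001100100000000001
After insert 'owl': sets bits 0 9 -> bits=101100100100000001
After insert 'ape': sets bits 10 12 -> bits=101100100110100001
insert 'hen' would touch bits 11 16; currently bit11=0, bit16=0
Bits that are 0 among those (would change 0->1): 11 16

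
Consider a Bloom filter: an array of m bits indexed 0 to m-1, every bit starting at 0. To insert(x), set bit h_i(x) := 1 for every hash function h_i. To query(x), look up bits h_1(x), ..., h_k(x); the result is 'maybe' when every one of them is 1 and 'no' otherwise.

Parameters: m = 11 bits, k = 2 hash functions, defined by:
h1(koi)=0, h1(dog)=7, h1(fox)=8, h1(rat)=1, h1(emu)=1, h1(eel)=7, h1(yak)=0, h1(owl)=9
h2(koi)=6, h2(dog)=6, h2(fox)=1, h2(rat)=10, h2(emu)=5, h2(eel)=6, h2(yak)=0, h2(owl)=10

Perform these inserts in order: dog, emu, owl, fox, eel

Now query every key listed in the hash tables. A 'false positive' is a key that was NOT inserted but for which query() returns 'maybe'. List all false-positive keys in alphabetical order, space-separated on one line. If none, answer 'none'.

Answer: rat

Derivation:
Start: bits=00000000000
After insert 'dog': sets bits 6 7 -> bits=00000011000
After insert 'emu': sets bits 1 5 -> bits=01000111000
After insert 'owl': sets bits 9 10 -> bits=01000111011
After insert 'fox': sets bits 1 8 -> bits=01000111111
After insert 'eel': sets bits 6 7 -> bits=01000111111
Not inserted: koi rat yak — query each against bits=01000111111:
query koi: checks bit0=0, bit6=1 (has a 0) -> no => not a false positive
query rat: checks bit1=1, bit10=1 (all 1) -> maybe => FALSE POSITIVE
query yak: checks bit0=0 (has a 0) -> no => not a false positive
False positives (alphabetical): rat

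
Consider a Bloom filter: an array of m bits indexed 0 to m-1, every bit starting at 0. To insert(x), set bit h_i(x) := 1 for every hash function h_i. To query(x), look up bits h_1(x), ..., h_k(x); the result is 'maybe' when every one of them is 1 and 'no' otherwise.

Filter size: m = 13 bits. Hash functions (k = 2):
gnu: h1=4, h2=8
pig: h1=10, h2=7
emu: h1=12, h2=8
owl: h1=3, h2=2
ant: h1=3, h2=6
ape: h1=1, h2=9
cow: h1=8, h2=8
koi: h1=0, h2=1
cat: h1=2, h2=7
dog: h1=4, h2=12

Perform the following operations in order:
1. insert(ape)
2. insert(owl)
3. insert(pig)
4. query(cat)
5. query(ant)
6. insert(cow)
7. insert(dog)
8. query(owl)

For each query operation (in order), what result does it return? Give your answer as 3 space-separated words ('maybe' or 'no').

Answer: maybe no maybe

Derivation:
Start: bits=0000000000000
Op 1: insert ape -> sets bits 1 9 -> bits=0100000001000
Op 2: insert owl -> sets bits 2 3 -> bits=0111000001000
Op 3: insert pig -> sets bits 7 10 -> bits=0111000101100
Op 4: query cat -> checks bit2=1, bit7=1 (all 1) -> maybe
Op 5: query ant -> checks bit3=1, bit6=0 (has a 0) -> no
Op 6: insert cow -> sets bits 8 -> bits=0111000111100
Op 7: insert dog -> sets bits 4 12 -> bits=0111100111101
Op 8: query owl -> checks bit2=1, bit3=1 (all 1) -> maybe
Query results in order: maybe no maybe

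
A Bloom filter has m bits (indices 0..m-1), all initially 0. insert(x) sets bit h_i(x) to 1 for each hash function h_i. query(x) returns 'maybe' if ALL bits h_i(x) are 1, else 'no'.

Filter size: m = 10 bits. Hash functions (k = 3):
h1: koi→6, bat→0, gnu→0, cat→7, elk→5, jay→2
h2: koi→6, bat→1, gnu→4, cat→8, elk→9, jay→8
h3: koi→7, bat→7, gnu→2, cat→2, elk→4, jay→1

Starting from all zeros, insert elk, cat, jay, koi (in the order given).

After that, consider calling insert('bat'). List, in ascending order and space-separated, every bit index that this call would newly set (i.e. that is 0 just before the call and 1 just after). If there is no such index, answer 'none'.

Answer: 0

Derivation:
Start: bits=0000000000
After insert 'elk': sets bits 4 5 9 -> bits=0000110001
After insert 'cat': sets bits 2 7 8 -> bits=0010110111
After insert 'jay': sets bits 1 2 8 -> bits=0110110111
After insert 'koi': sets bits 6 7 -> bits=0110111111
insert 'bat' would touch bits 0 1 7; currently bit0=0, bit1=1, bit7=1
Bits that are 0 among those (would change 0->1): 0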